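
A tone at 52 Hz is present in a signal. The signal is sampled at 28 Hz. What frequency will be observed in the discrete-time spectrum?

4 Hz

52 Hz mod fs = 24 Hz.
24 Hz > fs/2 = 14 Hz, folds to fs − 24 Hz = 4 Hz.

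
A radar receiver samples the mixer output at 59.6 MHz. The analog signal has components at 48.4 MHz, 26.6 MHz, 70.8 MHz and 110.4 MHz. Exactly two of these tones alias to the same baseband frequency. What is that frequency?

11.2 MHz

fs/2 = 29.8 MHz.
48.4 MHz > fs/2 = 29.8 MHz, folds to fs − 48.4 MHz = 11.2 MHz.
26.6 MHz ≤ fs/2 = 29.8 MHz, passes unchanged.
70.8 MHz mod fs = 11.2 MHz.
11.2 MHz ≤ fs/2 = 29.8 MHz, appears at 11.2 MHz.
110.4 MHz mod fs = 50.8 MHz.
50.8 MHz > fs/2 = 29.8 MHz, folds to fs − 50.8 MHz = 8.8 MHz.
48.4 MHz and 70.8 MHz both map to 11.2 MHz.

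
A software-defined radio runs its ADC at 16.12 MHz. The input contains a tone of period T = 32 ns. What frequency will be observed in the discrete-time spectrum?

0.99 MHz

T = 32 ns → f = 1/T = 31.25 MHz.
31.25 MHz mod fs = 15.13 MHz.
15.13 MHz > fs/2 = 8.06 MHz, folds to fs − 15.13 MHz = 0.99 MHz.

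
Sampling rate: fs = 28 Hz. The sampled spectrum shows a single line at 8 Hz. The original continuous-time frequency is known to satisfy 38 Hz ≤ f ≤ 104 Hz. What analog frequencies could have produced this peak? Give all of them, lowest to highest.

48 Hz, 64 Hz, 76 Hz, 92 Hz, 104 Hz

Frequencies that alias to 8 Hz are k·fs ± 8 Hz for integer k ≥ 0.
k=0: 8 Hz.
k=1: 20 Hz, 36 Hz.
k=2: 48 Hz, 64 Hz.
k=3: 76 Hz, 92 Hz.
k=4: 104 Hz, 120 Hz.
k=5: 132 Hz, 148 Hz.
Within [38 Hz, 104 Hz]: 48 Hz, 64 Hz, 76 Hz, 92 Hz, 104 Hz.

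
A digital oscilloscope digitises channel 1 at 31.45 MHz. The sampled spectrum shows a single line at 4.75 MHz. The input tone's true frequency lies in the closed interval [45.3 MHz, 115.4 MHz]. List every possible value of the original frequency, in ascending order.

Frequencies that alias to 4.75 MHz are k·fs ± 4.75 MHz for integer k ≥ 0.
k=0: 4.75 MHz.
k=1: 26.7 MHz, 36.2 MHz.
k=2: 58.15 MHz, 67.65 MHz.
k=3: 89.6 MHz, 99.1 MHz.
k=4: 121.05 MHz, 130.55 MHz.
Within [45.3 MHz, 115.4 MHz]: 58.15 MHz, 67.65 MHz, 89.6 MHz, 99.1 MHz.

58.15 MHz, 67.65 MHz, 89.6 MHz, 99.1 MHz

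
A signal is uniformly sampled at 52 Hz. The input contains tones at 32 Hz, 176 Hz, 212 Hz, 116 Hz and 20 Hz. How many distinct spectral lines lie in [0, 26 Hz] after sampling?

3

fs/2 = 26 Hz.
32 Hz > fs/2 = 26 Hz, folds to fs − 32 Hz = 20 Hz.
176 Hz mod fs = 20 Hz.
20 Hz ≤ fs/2 = 26 Hz, appears at 20 Hz.
212 Hz mod fs = 4 Hz.
4 Hz ≤ fs/2 = 26 Hz, appears at 4 Hz.
116 Hz mod fs = 12 Hz.
12 Hz ≤ fs/2 = 26 Hz, appears at 12 Hz.
20 Hz ≤ fs/2 = 26 Hz, passes unchanged.
Distinct values: {4 Hz, 12 Hz, 20 Hz} → 3.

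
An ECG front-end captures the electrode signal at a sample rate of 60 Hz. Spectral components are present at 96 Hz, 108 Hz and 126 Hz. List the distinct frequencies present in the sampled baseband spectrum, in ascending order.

6 Hz, 12 Hz, 24 Hz

fs/2 = 30 Hz.
96 Hz mod fs = 36 Hz.
36 Hz > fs/2 = 30 Hz, folds to fs − 36 Hz = 24 Hz.
108 Hz mod fs = 48 Hz.
48 Hz > fs/2 = 30 Hz, folds to fs − 48 Hz = 12 Hz.
126 Hz mod fs = 6 Hz.
6 Hz ≤ fs/2 = 30 Hz, appears at 6 Hz.
Distinct values: {6 Hz, 12 Hz, 24 Hz}.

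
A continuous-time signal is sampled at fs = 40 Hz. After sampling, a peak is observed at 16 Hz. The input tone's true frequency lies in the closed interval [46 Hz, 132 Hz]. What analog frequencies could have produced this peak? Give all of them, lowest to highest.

Frequencies that alias to 16 Hz are k·fs ± 16 Hz for integer k ≥ 0.
k=0: 16 Hz.
k=1: 24 Hz, 56 Hz.
k=2: 64 Hz, 96 Hz.
k=3: 104 Hz, 136 Hz.
k=4: 144 Hz, 176 Hz.
Within [46 Hz, 132 Hz]: 56 Hz, 64 Hz, 96 Hz, 104 Hz.

56 Hz, 64 Hz, 96 Hz, 104 Hz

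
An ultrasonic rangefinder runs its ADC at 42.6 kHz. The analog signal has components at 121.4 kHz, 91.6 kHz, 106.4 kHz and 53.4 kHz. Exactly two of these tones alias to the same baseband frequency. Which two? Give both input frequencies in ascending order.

91.6 kHz, 121.4 kHz

fs/2 = 21.3 kHz.
121.4 kHz mod fs = 36.2 kHz.
36.2 kHz > fs/2 = 21.3 kHz, folds to fs − 36.2 kHz = 6.4 kHz.
91.6 kHz mod fs = 6.4 kHz.
6.4 kHz ≤ fs/2 = 21.3 kHz, appears at 6.4 kHz.
106.4 kHz mod fs = 21.2 kHz.
21.2 kHz ≤ fs/2 = 21.3 kHz, appears at 21.2 kHz.
53.4 kHz mod fs = 10.8 kHz.
10.8 kHz ≤ fs/2 = 21.3 kHz, appears at 10.8 kHz.
91.6 kHz and 121.4 kHz both map to 6.4 kHz.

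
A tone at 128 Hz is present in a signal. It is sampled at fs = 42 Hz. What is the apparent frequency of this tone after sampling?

2 Hz

128 Hz mod fs = 2 Hz.
2 Hz ≤ fs/2 = 21 Hz, appears at 2 Hz.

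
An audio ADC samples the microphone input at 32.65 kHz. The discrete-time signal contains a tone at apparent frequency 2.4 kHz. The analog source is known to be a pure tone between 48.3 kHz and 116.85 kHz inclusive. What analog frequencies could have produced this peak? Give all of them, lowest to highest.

62.9 kHz, 67.7 kHz, 95.55 kHz, 100.35 kHz

Frequencies that alias to 2.4 kHz are k·fs ± 2.4 kHz for integer k ≥ 0.
k=0: 2.4 kHz.
k=1: 30.25 kHz, 35.05 kHz.
k=2: 62.9 kHz, 67.7 kHz.
k=3: 95.55 kHz, 100.35 kHz.
k=4: 128.2 kHz, 133 kHz.
Within [48.3 kHz, 116.85 kHz]: 62.9 kHz, 67.7 kHz, 95.55 kHz, 100.35 kHz.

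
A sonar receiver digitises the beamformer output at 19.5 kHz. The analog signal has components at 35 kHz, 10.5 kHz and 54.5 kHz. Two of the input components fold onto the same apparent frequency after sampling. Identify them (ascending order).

fs/2 = 9.75 kHz.
35 kHz mod fs = 15.5 kHz.
15.5 kHz > fs/2 = 9.75 kHz, folds to fs − 15.5 kHz = 4 kHz.
10.5 kHz > fs/2 = 9.75 kHz, folds to fs − 10.5 kHz = 9 kHz.
54.5 kHz mod fs = 15.5 kHz.
15.5 kHz > fs/2 = 9.75 kHz, folds to fs − 15.5 kHz = 4 kHz.
35 kHz and 54.5 kHz both map to 4 kHz.

35 kHz, 54.5 kHz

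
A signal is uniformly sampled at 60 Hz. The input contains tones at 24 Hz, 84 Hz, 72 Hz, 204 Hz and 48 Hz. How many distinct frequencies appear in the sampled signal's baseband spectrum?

2

fs/2 = 30 Hz.
24 Hz ≤ fs/2 = 30 Hz, passes unchanged.
84 Hz mod fs = 24 Hz.
24 Hz ≤ fs/2 = 30 Hz, appears at 24 Hz.
72 Hz mod fs = 12 Hz.
12 Hz ≤ fs/2 = 30 Hz, appears at 12 Hz.
204 Hz mod fs = 24 Hz.
24 Hz ≤ fs/2 = 30 Hz, appears at 24 Hz.
48 Hz > fs/2 = 30 Hz, folds to fs − 48 Hz = 12 Hz.
Distinct values: {12 Hz, 24 Hz} → 2.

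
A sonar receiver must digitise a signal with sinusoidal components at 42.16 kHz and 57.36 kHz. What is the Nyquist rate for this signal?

114.72 kHz

Highest-frequency component: 57.36 kHz.
Nyquist rate = 2 × 57.36 kHz = 114.72 kHz.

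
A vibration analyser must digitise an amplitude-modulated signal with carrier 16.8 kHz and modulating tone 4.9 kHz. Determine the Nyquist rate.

AM sidebands sit at fc ± fm = 11.9 kHz and 21.7 kHz.
Highest-frequency component: 21.7 kHz.
Nyquist rate = 2 × 21.7 kHz = 43.4 kHz.

43.4 kHz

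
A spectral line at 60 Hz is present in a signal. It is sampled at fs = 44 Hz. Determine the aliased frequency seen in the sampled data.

16 Hz

60 Hz mod fs = 16 Hz.
16 Hz ≤ fs/2 = 22 Hz, appears at 16 Hz.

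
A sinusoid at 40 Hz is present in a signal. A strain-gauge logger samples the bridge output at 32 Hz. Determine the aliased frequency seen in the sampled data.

8 Hz

40 Hz mod fs = 8 Hz.
8 Hz ≤ fs/2 = 16 Hz, appears at 8 Hz.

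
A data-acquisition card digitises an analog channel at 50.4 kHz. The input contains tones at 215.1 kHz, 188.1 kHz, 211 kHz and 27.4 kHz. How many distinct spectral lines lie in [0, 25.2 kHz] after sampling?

fs/2 = 25.2 kHz.
215.1 kHz mod fs = 13.5 kHz.
13.5 kHz ≤ fs/2 = 25.2 kHz, appears at 13.5 kHz.
188.1 kHz mod fs = 36.9 kHz.
36.9 kHz > fs/2 = 25.2 kHz, folds to fs − 36.9 kHz = 13.5 kHz.
211 kHz mod fs = 9.4 kHz.
9.4 kHz ≤ fs/2 = 25.2 kHz, appears at 9.4 kHz.
27.4 kHz > fs/2 = 25.2 kHz, folds to fs − 27.4 kHz = 23 kHz.
Distinct values: {9.4 kHz, 13.5 kHz, 23 kHz} → 3.

3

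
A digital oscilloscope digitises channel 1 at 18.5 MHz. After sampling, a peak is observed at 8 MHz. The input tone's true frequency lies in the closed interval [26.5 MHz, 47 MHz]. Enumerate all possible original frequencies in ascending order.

Frequencies that alias to 8 MHz are k·fs ± 8 MHz for integer k ≥ 0.
k=0: 8 MHz.
k=1: 10.5 MHz, 26.5 MHz.
k=2: 29 MHz, 45 MHz.
k=3: 47.5 MHz, 63.5 MHz.
Within [26.5 MHz, 47 MHz]: 26.5 MHz, 29 MHz, 45 MHz.

26.5 MHz, 29 MHz, 45 MHz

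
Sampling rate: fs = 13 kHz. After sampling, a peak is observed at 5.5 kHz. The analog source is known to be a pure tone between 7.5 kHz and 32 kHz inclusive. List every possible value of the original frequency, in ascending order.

7.5 kHz, 18.5 kHz, 20.5 kHz, 31.5 kHz

Frequencies that alias to 5.5 kHz are k·fs ± 5.5 kHz for integer k ≥ 0.
k=0: 5.5 kHz.
k=1: 7.5 kHz, 18.5 kHz.
k=2: 20.5 kHz, 31.5 kHz.
k=3: 33.5 kHz, 44.5 kHz.
Within [7.5 kHz, 32 kHz]: 7.5 kHz, 18.5 kHz, 20.5 kHz, 31.5 kHz.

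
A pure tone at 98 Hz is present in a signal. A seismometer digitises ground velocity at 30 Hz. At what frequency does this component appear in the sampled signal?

8 Hz

98 Hz mod fs = 8 Hz.
8 Hz ≤ fs/2 = 15 Hz, appears at 8 Hz.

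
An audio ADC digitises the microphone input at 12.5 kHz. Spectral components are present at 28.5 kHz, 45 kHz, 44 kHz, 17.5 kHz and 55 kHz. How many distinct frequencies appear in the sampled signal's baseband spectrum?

3

fs/2 = 6.25 kHz.
28.5 kHz mod fs = 3.5 kHz.
3.5 kHz ≤ fs/2 = 6.25 kHz, appears at 3.5 kHz.
45 kHz mod fs = 7.5 kHz.
7.5 kHz > fs/2 = 6.25 kHz, folds to fs − 7.5 kHz = 5 kHz.
44 kHz mod fs = 6.5 kHz.
6.5 kHz > fs/2 = 6.25 kHz, folds to fs − 6.5 kHz = 6 kHz.
17.5 kHz mod fs = 5 kHz.
5 kHz ≤ fs/2 = 6.25 kHz, appears at 5 kHz.
55 kHz mod fs = 5 kHz.
5 kHz ≤ fs/2 = 6.25 kHz, appears at 5 kHz.
Distinct values: {3.5 kHz, 5 kHz, 6 kHz} → 3.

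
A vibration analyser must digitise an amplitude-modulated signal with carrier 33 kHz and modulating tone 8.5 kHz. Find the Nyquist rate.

83 kHz

AM sidebands sit at fc ± fm = 24.5 kHz and 41.5 kHz.
Highest-frequency component: 41.5 kHz.
Nyquist rate = 2 × 41.5 kHz = 83 kHz.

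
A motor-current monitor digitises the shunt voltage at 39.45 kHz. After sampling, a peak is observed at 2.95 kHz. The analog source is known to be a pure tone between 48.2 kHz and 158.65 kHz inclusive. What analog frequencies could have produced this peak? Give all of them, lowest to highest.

Frequencies that alias to 2.95 kHz are k·fs ± 2.95 kHz for integer k ≥ 0.
k=0: 2.95 kHz.
k=1: 36.5 kHz, 42.4 kHz.
k=2: 75.95 kHz, 81.85 kHz.
k=3: 115.4 kHz, 121.3 kHz.
k=4: 154.85 kHz, 160.75 kHz.
k=5: 194.3 kHz, 200.2 kHz.
Within [48.2 kHz, 158.65 kHz]: 75.95 kHz, 81.85 kHz, 115.4 kHz, 121.3 kHz, 154.85 kHz.

75.95 kHz, 81.85 kHz, 115.4 kHz, 121.3 kHz, 154.85 kHz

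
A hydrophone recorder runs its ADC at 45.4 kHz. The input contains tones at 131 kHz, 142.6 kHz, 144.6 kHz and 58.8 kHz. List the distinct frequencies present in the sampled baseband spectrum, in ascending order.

fs/2 = 22.7 kHz.
131 kHz mod fs = 40.2 kHz.
40.2 kHz > fs/2 = 22.7 kHz, folds to fs − 40.2 kHz = 5.2 kHz.
142.6 kHz mod fs = 6.4 kHz.
6.4 kHz ≤ fs/2 = 22.7 kHz, appears at 6.4 kHz.
144.6 kHz mod fs = 8.4 kHz.
8.4 kHz ≤ fs/2 = 22.7 kHz, appears at 8.4 kHz.
58.8 kHz mod fs = 13.4 kHz.
13.4 kHz ≤ fs/2 = 22.7 kHz, appears at 13.4 kHz.
Distinct values: {5.2 kHz, 6.4 kHz, 8.4 kHz, 13.4 kHz}.

5.2 kHz, 6.4 kHz, 8.4 kHz, 13.4 kHz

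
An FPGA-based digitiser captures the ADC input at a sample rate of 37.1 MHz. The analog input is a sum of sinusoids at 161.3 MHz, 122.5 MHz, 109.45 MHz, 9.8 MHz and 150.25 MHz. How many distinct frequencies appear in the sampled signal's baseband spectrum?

fs/2 = 18.55 MHz.
161.3 MHz mod fs = 12.9 MHz.
12.9 MHz ≤ fs/2 = 18.55 MHz, appears at 12.9 MHz.
122.5 MHz mod fs = 11.2 MHz.
11.2 MHz ≤ fs/2 = 18.55 MHz, appears at 11.2 MHz.
109.45 MHz mod fs = 35.25 MHz.
35.25 MHz > fs/2 = 18.55 MHz, folds to fs − 35.25 MHz = 1.85 MHz.
9.8 MHz ≤ fs/2 = 18.55 MHz, passes unchanged.
150.25 MHz mod fs = 1.85 MHz.
1.85 MHz ≤ fs/2 = 18.55 MHz, appears at 1.85 MHz.
Distinct values: {1.85 MHz, 9.8 MHz, 11.2 MHz, 12.9 MHz} → 4.

4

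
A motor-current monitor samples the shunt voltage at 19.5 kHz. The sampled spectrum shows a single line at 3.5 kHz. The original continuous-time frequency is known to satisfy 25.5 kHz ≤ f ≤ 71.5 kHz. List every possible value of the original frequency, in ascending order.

Frequencies that alias to 3.5 kHz are k·fs ± 3.5 kHz for integer k ≥ 0.
k=0: 3.5 kHz.
k=1: 16 kHz, 23 kHz.
k=2: 35.5 kHz, 42.5 kHz.
k=3: 55 kHz, 62 kHz.
k=4: 74.5 kHz, 81.5 kHz.
Within [25.5 kHz, 71.5 kHz]: 35.5 kHz, 42.5 kHz, 55 kHz, 62 kHz.

35.5 kHz, 42.5 kHz, 55 kHz, 62 kHz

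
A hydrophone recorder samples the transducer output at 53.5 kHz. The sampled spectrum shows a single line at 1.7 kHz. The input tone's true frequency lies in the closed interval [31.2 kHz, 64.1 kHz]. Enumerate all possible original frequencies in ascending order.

Frequencies that alias to 1.7 kHz are k·fs ± 1.7 kHz for integer k ≥ 0.
k=0: 1.7 kHz.
k=1: 51.8 kHz, 55.2 kHz.
k=2: 105.3 kHz, 108.7 kHz.
Within [31.2 kHz, 64.1 kHz]: 51.8 kHz, 55.2 kHz.

51.8 kHz, 55.2 kHz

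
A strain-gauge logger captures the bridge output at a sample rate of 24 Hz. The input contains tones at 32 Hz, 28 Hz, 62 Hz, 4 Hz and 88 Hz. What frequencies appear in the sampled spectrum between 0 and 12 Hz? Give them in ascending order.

4 Hz, 8 Hz, 10 Hz

fs/2 = 12 Hz.
32 Hz mod fs = 8 Hz.
8 Hz ≤ fs/2 = 12 Hz, appears at 8 Hz.
28 Hz mod fs = 4 Hz.
4 Hz ≤ fs/2 = 12 Hz, appears at 4 Hz.
62 Hz mod fs = 14 Hz.
14 Hz > fs/2 = 12 Hz, folds to fs − 14 Hz = 10 Hz.
4 Hz ≤ fs/2 = 12 Hz, passes unchanged.
88 Hz mod fs = 16 Hz.
16 Hz > fs/2 = 12 Hz, folds to fs − 16 Hz = 8 Hz.
Distinct values: {4 Hz, 8 Hz, 10 Hz}.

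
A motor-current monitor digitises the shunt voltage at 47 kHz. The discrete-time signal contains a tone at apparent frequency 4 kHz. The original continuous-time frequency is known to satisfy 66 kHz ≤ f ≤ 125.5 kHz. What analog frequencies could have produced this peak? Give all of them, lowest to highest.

90 kHz, 98 kHz

Frequencies that alias to 4 kHz are k·fs ± 4 kHz for integer k ≥ 0.
k=0: 4 kHz.
k=1: 43 kHz, 51 kHz.
k=2: 90 kHz, 98 kHz.
k=3: 137 kHz, 145 kHz.
Within [66 kHz, 125.5 kHz]: 90 kHz, 98 kHz.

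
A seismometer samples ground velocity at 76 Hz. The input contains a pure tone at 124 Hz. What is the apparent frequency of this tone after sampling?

124 Hz mod fs = 48 Hz.
48 Hz > fs/2 = 38 Hz, folds to fs − 48 Hz = 28 Hz.

28 Hz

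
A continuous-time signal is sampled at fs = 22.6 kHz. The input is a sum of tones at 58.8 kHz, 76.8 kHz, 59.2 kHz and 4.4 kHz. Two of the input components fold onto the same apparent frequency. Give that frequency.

9 kHz

fs/2 = 11.3 kHz.
58.8 kHz mod fs = 13.6 kHz.
13.6 kHz > fs/2 = 11.3 kHz, folds to fs − 13.6 kHz = 9 kHz.
76.8 kHz mod fs = 9 kHz.
9 kHz ≤ fs/2 = 11.3 kHz, appears at 9 kHz.
59.2 kHz mod fs = 14 kHz.
14 kHz > fs/2 = 11.3 kHz, folds to fs − 14 kHz = 8.6 kHz.
4.4 kHz ≤ fs/2 = 11.3 kHz, passes unchanged.
58.8 kHz and 76.8 kHz both map to 9 kHz.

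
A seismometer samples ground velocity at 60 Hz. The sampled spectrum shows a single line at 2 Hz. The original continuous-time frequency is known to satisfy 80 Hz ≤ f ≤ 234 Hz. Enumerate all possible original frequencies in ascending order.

Frequencies that alias to 2 Hz are k·fs ± 2 Hz for integer k ≥ 0.
k=0: 2 Hz.
k=1: 58 Hz, 62 Hz.
k=2: 118 Hz, 122 Hz.
k=3: 178 Hz, 182 Hz.
k=4: 238 Hz, 242 Hz.
Within [80 Hz, 234 Hz]: 118 Hz, 122 Hz, 178 Hz, 182 Hz.

118 Hz, 122 Hz, 178 Hz, 182 Hz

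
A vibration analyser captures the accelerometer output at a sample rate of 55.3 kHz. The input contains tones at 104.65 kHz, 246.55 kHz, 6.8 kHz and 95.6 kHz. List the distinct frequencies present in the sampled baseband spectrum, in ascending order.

fs/2 = 27.65 kHz.
104.65 kHz mod fs = 49.35 kHz.
49.35 kHz > fs/2 = 27.65 kHz, folds to fs − 49.35 kHz = 5.95 kHz.
246.55 kHz mod fs = 25.35 kHz.
25.35 kHz ≤ fs/2 = 27.65 kHz, appears at 25.35 kHz.
6.8 kHz ≤ fs/2 = 27.65 kHz, passes unchanged.
95.6 kHz mod fs = 40.3 kHz.
40.3 kHz > fs/2 = 27.65 kHz, folds to fs − 40.3 kHz = 15 kHz.
Distinct values: {5.95 kHz, 6.8 kHz, 15 kHz, 25.35 kHz}.

5.95 kHz, 6.8 kHz, 15 kHz, 25.35 kHz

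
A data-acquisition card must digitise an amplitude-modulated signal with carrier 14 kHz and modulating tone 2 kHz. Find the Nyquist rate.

AM sidebands sit at fc ± fm = 12 kHz and 16 kHz.
Highest-frequency component: 16 kHz.
Nyquist rate = 2 × 16 kHz = 32 kHz.

32 kHz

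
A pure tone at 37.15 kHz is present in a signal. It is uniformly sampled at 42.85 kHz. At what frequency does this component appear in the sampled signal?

5.7 kHz

37.15 kHz > fs/2 = 21.425 kHz, folds to fs − 37.15 kHz = 5.7 kHz.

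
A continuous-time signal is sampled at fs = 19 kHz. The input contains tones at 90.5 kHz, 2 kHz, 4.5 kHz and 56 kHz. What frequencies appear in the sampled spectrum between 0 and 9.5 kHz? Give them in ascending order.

1 kHz, 2 kHz, 4.5 kHz

fs/2 = 9.5 kHz.
90.5 kHz mod fs = 14.5 kHz.
14.5 kHz > fs/2 = 9.5 kHz, folds to fs − 14.5 kHz = 4.5 kHz.
2 kHz ≤ fs/2 = 9.5 kHz, passes unchanged.
4.5 kHz ≤ fs/2 = 9.5 kHz, passes unchanged.
56 kHz mod fs = 18 kHz.
18 kHz > fs/2 = 9.5 kHz, folds to fs − 18 kHz = 1 kHz.
Distinct values: {1 kHz, 2 kHz, 4.5 kHz}.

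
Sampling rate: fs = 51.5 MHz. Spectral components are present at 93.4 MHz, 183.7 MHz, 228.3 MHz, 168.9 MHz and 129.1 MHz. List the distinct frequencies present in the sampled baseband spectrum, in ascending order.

fs/2 = 25.75 MHz.
93.4 MHz mod fs = 41.9 MHz.
41.9 MHz > fs/2 = 25.75 MHz, folds to fs − 41.9 MHz = 9.6 MHz.
183.7 MHz mod fs = 29.2 MHz.
29.2 MHz > fs/2 = 25.75 MHz, folds to fs − 29.2 MHz = 22.3 MHz.
228.3 MHz mod fs = 22.3 MHz.
22.3 MHz ≤ fs/2 = 25.75 MHz, appears at 22.3 MHz.
168.9 MHz mod fs = 14.4 MHz.
14.4 MHz ≤ fs/2 = 25.75 MHz, appears at 14.4 MHz.
129.1 MHz mod fs = 26.1 MHz.
26.1 MHz > fs/2 = 25.75 MHz, folds to fs − 26.1 MHz = 25.4 MHz.
Distinct values: {9.6 MHz, 14.4 MHz, 22.3 MHz, 25.4 MHz}.

9.6 MHz, 14.4 MHz, 22.3 MHz, 25.4 MHz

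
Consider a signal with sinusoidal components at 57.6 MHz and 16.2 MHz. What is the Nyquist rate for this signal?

Highest-frequency component: 57.6 MHz.
Nyquist rate = 2 × 57.6 MHz = 115.2 MHz.

115.2 MHz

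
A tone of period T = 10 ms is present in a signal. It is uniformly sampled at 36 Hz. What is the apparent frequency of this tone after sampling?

T = 10 ms → f = 1/T = 100 Hz.
100 Hz mod fs = 28 Hz.
28 Hz > fs/2 = 18 Hz, folds to fs − 28 Hz = 8 Hz.

8 Hz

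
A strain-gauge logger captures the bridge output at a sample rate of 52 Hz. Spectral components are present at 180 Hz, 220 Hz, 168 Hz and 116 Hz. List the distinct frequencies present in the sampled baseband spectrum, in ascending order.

12 Hz, 24 Hz

fs/2 = 26 Hz.
180 Hz mod fs = 24 Hz.
24 Hz ≤ fs/2 = 26 Hz, appears at 24 Hz.
220 Hz mod fs = 12 Hz.
12 Hz ≤ fs/2 = 26 Hz, appears at 12 Hz.
168 Hz mod fs = 12 Hz.
12 Hz ≤ fs/2 = 26 Hz, appears at 12 Hz.
116 Hz mod fs = 12 Hz.
12 Hz ≤ fs/2 = 26 Hz, appears at 12 Hz.
Distinct values: {12 Hz, 24 Hz}.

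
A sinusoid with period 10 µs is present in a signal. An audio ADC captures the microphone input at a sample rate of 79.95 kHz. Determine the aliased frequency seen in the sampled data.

20.05 kHz

T = 10 µs → f = 1/T = 100 kHz.
100 kHz mod fs = 20.05 kHz.
20.05 kHz ≤ fs/2 = 39.975 kHz, appears at 20.05 kHz.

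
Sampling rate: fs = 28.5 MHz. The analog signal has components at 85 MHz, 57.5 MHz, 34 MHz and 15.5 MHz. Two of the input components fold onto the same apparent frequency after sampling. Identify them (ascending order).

57.5 MHz, 85 MHz

fs/2 = 14.25 MHz.
85 MHz mod fs = 28 MHz.
28 MHz > fs/2 = 14.25 MHz, folds to fs − 28 MHz = 0.5 MHz.
57.5 MHz mod fs = 0.5 MHz.
0.5 MHz ≤ fs/2 = 14.25 MHz, appears at 0.5 MHz.
34 MHz mod fs = 5.5 MHz.
5.5 MHz ≤ fs/2 = 14.25 MHz, appears at 5.5 MHz.
15.5 MHz > fs/2 = 14.25 MHz, folds to fs − 15.5 MHz = 13 MHz.
57.5 MHz and 85 MHz both map to 0.5 MHz.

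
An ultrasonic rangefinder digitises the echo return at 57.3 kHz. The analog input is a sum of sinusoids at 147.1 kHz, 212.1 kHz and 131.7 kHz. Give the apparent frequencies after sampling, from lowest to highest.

fs/2 = 28.65 kHz.
147.1 kHz mod fs = 32.5 kHz.
32.5 kHz > fs/2 = 28.65 kHz, folds to fs − 32.5 kHz = 24.8 kHz.
212.1 kHz mod fs = 40.2 kHz.
40.2 kHz > fs/2 = 28.65 kHz, folds to fs − 40.2 kHz = 17.1 kHz.
131.7 kHz mod fs = 17.1 kHz.
17.1 kHz ≤ fs/2 = 28.65 kHz, appears at 17.1 kHz.
Distinct values: {17.1 kHz, 24.8 kHz}.

17.1 kHz, 24.8 kHz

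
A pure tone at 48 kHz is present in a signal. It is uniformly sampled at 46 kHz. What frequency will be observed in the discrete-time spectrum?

48 kHz mod fs = 2 kHz.
2 kHz ≤ fs/2 = 23 kHz, appears at 2 kHz.

2 kHz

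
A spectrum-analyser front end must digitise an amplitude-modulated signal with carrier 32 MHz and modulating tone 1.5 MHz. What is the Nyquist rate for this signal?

AM sidebands sit at fc ± fm = 30.5 MHz and 33.5 MHz.
Highest-frequency component: 33.5 MHz.
Nyquist rate = 2 × 33.5 MHz = 67 MHz.

67 MHz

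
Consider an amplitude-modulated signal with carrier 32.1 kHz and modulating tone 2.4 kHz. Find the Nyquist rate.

AM sidebands sit at fc ± fm = 29.7 kHz and 34.5 kHz.
Highest-frequency component: 34.5 kHz.
Nyquist rate = 2 × 34.5 kHz = 69 kHz.

69 kHz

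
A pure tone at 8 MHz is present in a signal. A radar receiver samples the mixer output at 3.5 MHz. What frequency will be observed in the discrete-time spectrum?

1 MHz

8 MHz mod fs = 1 MHz.
1 MHz ≤ fs/2 = 1.75 MHz, appears at 1 MHz.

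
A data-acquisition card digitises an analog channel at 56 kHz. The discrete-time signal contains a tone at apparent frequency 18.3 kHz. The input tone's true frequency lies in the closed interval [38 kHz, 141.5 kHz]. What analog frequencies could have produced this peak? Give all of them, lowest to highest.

Frequencies that alias to 18.3 kHz are k·fs ± 18.3 kHz for integer k ≥ 0.
k=0: 18.3 kHz.
k=1: 37.7 kHz, 74.3 kHz.
k=2: 93.7 kHz, 130.3 kHz.
k=3: 149.7 kHz, 186.3 kHz.
Within [38 kHz, 141.5 kHz]: 74.3 kHz, 93.7 kHz, 130.3 kHz.

74.3 kHz, 93.7 kHz, 130.3 kHz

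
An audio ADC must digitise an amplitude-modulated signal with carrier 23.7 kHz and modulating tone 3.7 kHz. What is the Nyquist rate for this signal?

AM sidebands sit at fc ± fm = 20 kHz and 27.4 kHz.
Highest-frequency component: 27.4 kHz.
Nyquist rate = 2 × 27.4 kHz = 54.8 kHz.

54.8 kHz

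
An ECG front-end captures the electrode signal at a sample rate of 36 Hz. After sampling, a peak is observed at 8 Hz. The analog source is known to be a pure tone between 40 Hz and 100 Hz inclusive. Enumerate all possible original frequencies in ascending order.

44 Hz, 64 Hz, 80 Hz, 100 Hz

Frequencies that alias to 8 Hz are k·fs ± 8 Hz for integer k ≥ 0.
k=0: 8 Hz.
k=1: 28 Hz, 44 Hz.
k=2: 64 Hz, 80 Hz.
k=3: 100 Hz, 116 Hz.
k=4: 136 Hz, 152 Hz.
Within [40 Hz, 100 Hz]: 44 Hz, 64 Hz, 80 Hz, 100 Hz.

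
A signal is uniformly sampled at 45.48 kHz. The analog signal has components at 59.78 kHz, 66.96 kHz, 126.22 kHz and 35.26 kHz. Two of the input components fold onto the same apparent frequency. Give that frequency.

10.22 kHz

fs/2 = 22.74 kHz.
59.78 kHz mod fs = 14.3 kHz.
14.3 kHz ≤ fs/2 = 22.74 kHz, appears at 14.3 kHz.
66.96 kHz mod fs = 21.48 kHz.
21.48 kHz ≤ fs/2 = 22.74 kHz, appears at 21.48 kHz.
126.22 kHz mod fs = 35.26 kHz.
35.26 kHz > fs/2 = 22.74 kHz, folds to fs − 35.26 kHz = 10.22 kHz.
35.26 kHz > fs/2 = 22.74 kHz, folds to fs − 35.26 kHz = 10.22 kHz.
35.26 kHz and 126.22 kHz both map to 10.22 kHz.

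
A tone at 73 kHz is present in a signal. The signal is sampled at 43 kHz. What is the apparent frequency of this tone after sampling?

13 kHz

73 kHz mod fs = 30 kHz.
30 kHz > fs/2 = 21.5 kHz, folds to fs − 30 kHz = 13 kHz.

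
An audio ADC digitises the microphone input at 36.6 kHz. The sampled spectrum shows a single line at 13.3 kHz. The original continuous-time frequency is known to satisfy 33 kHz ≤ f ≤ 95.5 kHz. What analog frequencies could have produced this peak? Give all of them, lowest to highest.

Frequencies that alias to 13.3 kHz are k·fs ± 13.3 kHz for integer k ≥ 0.
k=0: 13.3 kHz.
k=1: 23.3 kHz, 49.9 kHz.
k=2: 59.9 kHz, 86.5 kHz.
k=3: 96.5 kHz, 123.1 kHz.
Within [33 kHz, 95.5 kHz]: 49.9 kHz, 59.9 kHz, 86.5 kHz.

49.9 kHz, 59.9 kHz, 86.5 kHz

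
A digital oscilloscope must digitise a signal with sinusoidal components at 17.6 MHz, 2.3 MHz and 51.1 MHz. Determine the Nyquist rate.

Highest-frequency component: 51.1 MHz.
Nyquist rate = 2 × 51.1 MHz = 102.2 MHz.

102.2 MHz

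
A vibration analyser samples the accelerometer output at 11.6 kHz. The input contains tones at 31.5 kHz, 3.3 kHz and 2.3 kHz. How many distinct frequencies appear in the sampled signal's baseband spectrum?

fs/2 = 5.8 kHz.
31.5 kHz mod fs = 8.3 kHz.
8.3 kHz > fs/2 = 5.8 kHz, folds to fs − 8.3 kHz = 3.3 kHz.
3.3 kHz ≤ fs/2 = 5.8 kHz, passes unchanged.
2.3 kHz ≤ fs/2 = 5.8 kHz, passes unchanged.
Distinct values: {2.3 kHz, 3.3 kHz} → 2.

2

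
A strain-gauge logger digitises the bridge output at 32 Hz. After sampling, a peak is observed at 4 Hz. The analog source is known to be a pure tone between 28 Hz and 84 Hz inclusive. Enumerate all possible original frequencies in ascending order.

Frequencies that alias to 4 Hz are k·fs ± 4 Hz for integer k ≥ 0.
k=0: 4 Hz.
k=1: 28 Hz, 36 Hz.
k=2: 60 Hz, 68 Hz.
k=3: 92 Hz, 100 Hz.
Within [28 Hz, 84 Hz]: 28 Hz, 36 Hz, 60 Hz, 68 Hz.

28 Hz, 36 Hz, 60 Hz, 68 Hz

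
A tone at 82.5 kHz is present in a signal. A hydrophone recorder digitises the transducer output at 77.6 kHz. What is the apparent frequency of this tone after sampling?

4.9 kHz

82.5 kHz mod fs = 4.9 kHz.
4.9 kHz ≤ fs/2 = 38.8 kHz, appears at 4.9 kHz.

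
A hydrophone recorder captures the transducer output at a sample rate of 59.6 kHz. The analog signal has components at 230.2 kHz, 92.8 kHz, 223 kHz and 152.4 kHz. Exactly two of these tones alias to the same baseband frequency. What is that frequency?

fs/2 = 29.8 kHz.
230.2 kHz mod fs = 51.4 kHz.
51.4 kHz > fs/2 = 29.8 kHz, folds to fs − 51.4 kHz = 8.2 kHz.
92.8 kHz mod fs = 33.2 kHz.
33.2 kHz > fs/2 = 29.8 kHz, folds to fs − 33.2 kHz = 26.4 kHz.
223 kHz mod fs = 44.2 kHz.
44.2 kHz > fs/2 = 29.8 kHz, folds to fs − 44.2 kHz = 15.4 kHz.
152.4 kHz mod fs = 33.2 kHz.
33.2 kHz > fs/2 = 29.8 kHz, folds to fs − 33.2 kHz = 26.4 kHz.
92.8 kHz and 152.4 kHz both map to 26.4 kHz.

26.4 kHz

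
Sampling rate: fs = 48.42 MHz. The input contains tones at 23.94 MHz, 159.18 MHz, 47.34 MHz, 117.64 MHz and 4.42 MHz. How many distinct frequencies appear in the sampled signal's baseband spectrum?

fs/2 = 24.21 MHz.
23.94 MHz ≤ fs/2 = 24.21 MHz, passes unchanged.
159.18 MHz mod fs = 13.92 MHz.
13.92 MHz ≤ fs/2 = 24.21 MHz, appears at 13.92 MHz.
47.34 MHz > fs/2 = 24.21 MHz, folds to fs − 47.34 MHz = 1.08 MHz.
117.64 MHz mod fs = 20.8 MHz.
20.8 MHz ≤ fs/2 = 24.21 MHz, appears at 20.8 MHz.
4.42 MHz ≤ fs/2 = 24.21 MHz, passes unchanged.
Distinct values: {1.08 MHz, 4.42 MHz, 13.92 MHz, 20.8 MHz, 23.94 MHz} → 5.

5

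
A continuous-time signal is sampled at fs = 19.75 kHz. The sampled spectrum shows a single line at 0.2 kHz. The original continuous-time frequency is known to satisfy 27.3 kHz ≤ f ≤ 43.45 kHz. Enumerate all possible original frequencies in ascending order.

39.3 kHz, 39.7 kHz

Frequencies that alias to 0.2 kHz are k·fs ± 0.2 kHz for integer k ≥ 0.
k=0: 0.2 kHz.
k=1: 19.55 kHz, 19.95 kHz.
k=2: 39.3 kHz, 39.7 kHz.
k=3: 59.05 kHz, 59.45 kHz.
Within [27.3 kHz, 43.45 kHz]: 39.3 kHz, 39.7 kHz.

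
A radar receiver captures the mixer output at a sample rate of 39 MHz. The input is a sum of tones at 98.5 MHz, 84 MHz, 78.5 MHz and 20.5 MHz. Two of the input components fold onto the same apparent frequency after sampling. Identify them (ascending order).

20.5 MHz, 98.5 MHz

fs/2 = 19.5 MHz.
98.5 MHz mod fs = 20.5 MHz.
20.5 MHz > fs/2 = 19.5 MHz, folds to fs − 20.5 MHz = 18.5 MHz.
84 MHz mod fs = 6 MHz.
6 MHz ≤ fs/2 = 19.5 MHz, appears at 6 MHz.
78.5 MHz mod fs = 0.5 MHz.
0.5 MHz ≤ fs/2 = 19.5 MHz, appears at 0.5 MHz.
20.5 MHz > fs/2 = 19.5 MHz, folds to fs − 20.5 MHz = 18.5 MHz.
20.5 MHz and 98.5 MHz both map to 18.5 MHz.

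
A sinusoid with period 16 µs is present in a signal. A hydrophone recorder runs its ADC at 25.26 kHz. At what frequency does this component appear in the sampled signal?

T = 16 µs → f = 1/T = 62.5 kHz.
62.5 kHz mod fs = 11.98 kHz.
11.98 kHz ≤ fs/2 = 12.63 kHz, appears at 11.98 kHz.

11.98 kHz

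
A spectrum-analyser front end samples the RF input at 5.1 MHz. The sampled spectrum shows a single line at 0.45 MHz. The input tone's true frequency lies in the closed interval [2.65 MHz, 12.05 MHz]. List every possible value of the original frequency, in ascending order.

4.65 MHz, 5.55 MHz, 9.75 MHz, 10.65 MHz

Frequencies that alias to 0.45 MHz are k·fs ± 0.45 MHz for integer k ≥ 0.
k=0: 0.45 MHz.
k=1: 4.65 MHz, 5.55 MHz.
k=2: 9.75 MHz, 10.65 MHz.
k=3: 14.85 MHz, 15.75 MHz.
Within [2.65 MHz, 12.05 MHz]: 4.65 MHz, 5.55 MHz, 9.75 MHz, 10.65 MHz.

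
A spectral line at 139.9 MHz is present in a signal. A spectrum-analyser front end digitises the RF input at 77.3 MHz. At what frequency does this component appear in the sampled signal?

139.9 MHz mod fs = 62.6 MHz.
62.6 MHz > fs/2 = 38.65 MHz, folds to fs − 62.6 MHz = 14.7 MHz.

14.7 MHz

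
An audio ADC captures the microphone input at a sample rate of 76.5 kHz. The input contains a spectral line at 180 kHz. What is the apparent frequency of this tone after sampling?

27 kHz

180 kHz mod fs = 27 kHz.
27 kHz ≤ fs/2 = 38.25 kHz, appears at 27 kHz.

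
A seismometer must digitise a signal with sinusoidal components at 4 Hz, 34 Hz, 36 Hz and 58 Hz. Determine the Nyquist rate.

116 Hz

Highest-frequency component: 58 Hz.
Nyquist rate = 2 × 58 Hz = 116 Hz.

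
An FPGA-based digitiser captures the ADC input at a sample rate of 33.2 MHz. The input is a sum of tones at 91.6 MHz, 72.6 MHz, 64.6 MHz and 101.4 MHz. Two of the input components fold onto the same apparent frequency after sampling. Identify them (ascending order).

64.6 MHz, 101.4 MHz

fs/2 = 16.6 MHz.
91.6 MHz mod fs = 25.2 MHz.
25.2 MHz > fs/2 = 16.6 MHz, folds to fs − 25.2 MHz = 8 MHz.
72.6 MHz mod fs = 6.2 MHz.
6.2 MHz ≤ fs/2 = 16.6 MHz, appears at 6.2 MHz.
64.6 MHz mod fs = 31.4 MHz.
31.4 MHz > fs/2 = 16.6 MHz, folds to fs − 31.4 MHz = 1.8 MHz.
101.4 MHz mod fs = 1.8 MHz.
1.8 MHz ≤ fs/2 = 16.6 MHz, appears at 1.8 MHz.
64.6 MHz and 101.4 MHz both map to 1.8 MHz.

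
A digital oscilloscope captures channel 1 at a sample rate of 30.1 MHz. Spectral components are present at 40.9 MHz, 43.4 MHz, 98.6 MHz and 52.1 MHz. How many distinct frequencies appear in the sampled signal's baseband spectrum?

fs/2 = 15.05 MHz.
40.9 MHz mod fs = 10.8 MHz.
10.8 MHz ≤ fs/2 = 15.05 MHz, appears at 10.8 MHz.
43.4 MHz mod fs = 13.3 MHz.
13.3 MHz ≤ fs/2 = 15.05 MHz, appears at 13.3 MHz.
98.6 MHz mod fs = 8.3 MHz.
8.3 MHz ≤ fs/2 = 15.05 MHz, appears at 8.3 MHz.
52.1 MHz mod fs = 22 MHz.
22 MHz > fs/2 = 15.05 MHz, folds to fs − 22 MHz = 8.1 MHz.
Distinct values: {8.1 MHz, 8.3 MHz, 10.8 MHz, 13.3 MHz} → 4.

4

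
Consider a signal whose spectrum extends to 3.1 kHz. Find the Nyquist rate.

6.2 kHz

Nyquist rate = 2 × 3.1 kHz = 6.2 kHz.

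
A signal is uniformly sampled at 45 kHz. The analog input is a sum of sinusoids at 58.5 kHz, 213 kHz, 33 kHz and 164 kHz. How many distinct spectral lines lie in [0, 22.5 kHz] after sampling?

3

fs/2 = 22.5 kHz.
58.5 kHz mod fs = 13.5 kHz.
13.5 kHz ≤ fs/2 = 22.5 kHz, appears at 13.5 kHz.
213 kHz mod fs = 33 kHz.
33 kHz > fs/2 = 22.5 kHz, folds to fs − 33 kHz = 12 kHz.
33 kHz > fs/2 = 22.5 kHz, folds to fs − 33 kHz = 12 kHz.
164 kHz mod fs = 29 kHz.
29 kHz > fs/2 = 22.5 kHz, folds to fs − 29 kHz = 16 kHz.
Distinct values: {12 kHz, 13.5 kHz, 16 kHz} → 3.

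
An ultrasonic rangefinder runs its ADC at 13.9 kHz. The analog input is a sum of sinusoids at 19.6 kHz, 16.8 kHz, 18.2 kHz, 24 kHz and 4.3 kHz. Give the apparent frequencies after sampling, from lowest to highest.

2.9 kHz, 3.8 kHz, 4.3 kHz, 5.7 kHz

fs/2 = 6.95 kHz.
19.6 kHz mod fs = 5.7 kHz.
5.7 kHz ≤ fs/2 = 6.95 kHz, appears at 5.7 kHz.
16.8 kHz mod fs = 2.9 kHz.
2.9 kHz ≤ fs/2 = 6.95 kHz, appears at 2.9 kHz.
18.2 kHz mod fs = 4.3 kHz.
4.3 kHz ≤ fs/2 = 6.95 kHz, appears at 4.3 kHz.
24 kHz mod fs = 10.1 kHz.
10.1 kHz > fs/2 = 6.95 kHz, folds to fs − 10.1 kHz = 3.8 kHz.
4.3 kHz ≤ fs/2 = 6.95 kHz, passes unchanged.
Distinct values: {2.9 kHz, 3.8 kHz, 4.3 kHz, 5.7 kHz}.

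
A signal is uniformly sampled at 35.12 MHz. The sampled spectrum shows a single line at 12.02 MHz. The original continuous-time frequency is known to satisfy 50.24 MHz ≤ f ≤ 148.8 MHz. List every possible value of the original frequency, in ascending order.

58.22 MHz, 82.26 MHz, 93.34 MHz, 117.38 MHz, 128.46 MHz

Frequencies that alias to 12.02 MHz are k·fs ± 12.02 MHz for integer k ≥ 0.
k=0: 12.02 MHz.
k=1: 23.1 MHz, 47.14 MHz.
k=2: 58.22 MHz, 82.26 MHz.
k=3: 93.34 MHz, 117.38 MHz.
k=4: 128.46 MHz, 152.5 MHz.
k=5: 163.58 MHz, 187.62 MHz.
Within [50.24 MHz, 148.8 MHz]: 58.22 MHz, 82.26 MHz, 93.34 MHz, 117.38 MHz, 128.46 MHz.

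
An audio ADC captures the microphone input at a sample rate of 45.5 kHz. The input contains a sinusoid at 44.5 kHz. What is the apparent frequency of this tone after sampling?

44.5 kHz > fs/2 = 22.75 kHz, folds to fs − 44.5 kHz = 1 kHz.

1 kHz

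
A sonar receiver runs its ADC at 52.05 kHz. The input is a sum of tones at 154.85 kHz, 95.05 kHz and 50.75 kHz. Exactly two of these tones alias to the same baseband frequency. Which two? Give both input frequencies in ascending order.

50.75 kHz, 154.85 kHz

fs/2 = 26.025 kHz.
154.85 kHz mod fs = 50.75 kHz.
50.75 kHz > fs/2 = 26.025 kHz, folds to fs − 50.75 kHz = 1.3 kHz.
95.05 kHz mod fs = 43 kHz.
43 kHz > fs/2 = 26.025 kHz, folds to fs − 43 kHz = 9.05 kHz.
50.75 kHz > fs/2 = 26.025 kHz, folds to fs − 50.75 kHz = 1.3 kHz.
50.75 kHz and 154.85 kHz both map to 1.3 kHz.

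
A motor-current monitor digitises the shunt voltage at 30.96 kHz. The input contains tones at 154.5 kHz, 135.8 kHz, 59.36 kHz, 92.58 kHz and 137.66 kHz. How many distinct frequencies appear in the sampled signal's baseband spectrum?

fs/2 = 15.48 kHz.
154.5 kHz mod fs = 30.66 kHz.
30.66 kHz > fs/2 = 15.48 kHz, folds to fs − 30.66 kHz = 0.3 kHz.
135.8 kHz mod fs = 11.96 kHz.
11.96 kHz ≤ fs/2 = 15.48 kHz, appears at 11.96 kHz.
59.36 kHz mod fs = 28.4 kHz.
28.4 kHz > fs/2 = 15.48 kHz, folds to fs − 28.4 kHz = 2.56 kHz.
92.58 kHz mod fs = 30.66 kHz.
30.66 kHz > fs/2 = 15.48 kHz, folds to fs − 30.66 kHz = 0.3 kHz.
137.66 kHz mod fs = 13.82 kHz.
13.82 kHz ≤ fs/2 = 15.48 kHz, appears at 13.82 kHz.
Distinct values: {0.3 kHz, 2.56 kHz, 11.96 kHz, 13.82 kHz} → 4.

4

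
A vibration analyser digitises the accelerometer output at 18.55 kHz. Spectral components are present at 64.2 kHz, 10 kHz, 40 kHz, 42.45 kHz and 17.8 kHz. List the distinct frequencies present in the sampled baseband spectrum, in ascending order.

0.75 kHz, 2.9 kHz, 5.35 kHz, 8.55 kHz

fs/2 = 9.275 kHz.
64.2 kHz mod fs = 8.55 kHz.
8.55 kHz ≤ fs/2 = 9.275 kHz, appears at 8.55 kHz.
10 kHz > fs/2 = 9.275 kHz, folds to fs − 10 kHz = 8.55 kHz.
40 kHz mod fs = 2.9 kHz.
2.9 kHz ≤ fs/2 = 9.275 kHz, appears at 2.9 kHz.
42.45 kHz mod fs = 5.35 kHz.
5.35 kHz ≤ fs/2 = 9.275 kHz, appears at 5.35 kHz.
17.8 kHz > fs/2 = 9.275 kHz, folds to fs − 17.8 kHz = 0.75 kHz.
Distinct values: {0.75 kHz, 2.9 kHz, 5.35 kHz, 8.55 kHz}.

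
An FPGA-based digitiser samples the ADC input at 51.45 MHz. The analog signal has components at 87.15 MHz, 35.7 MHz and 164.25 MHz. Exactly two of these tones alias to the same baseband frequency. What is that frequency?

15.75 MHz

fs/2 = 25.725 MHz.
87.15 MHz mod fs = 35.7 MHz.
35.7 MHz > fs/2 = 25.725 MHz, folds to fs − 35.7 MHz = 15.75 MHz.
35.7 MHz > fs/2 = 25.725 MHz, folds to fs − 35.7 MHz = 15.75 MHz.
164.25 MHz mod fs = 9.9 MHz.
9.9 MHz ≤ fs/2 = 25.725 MHz, appears at 9.9 MHz.
35.7 MHz and 87.15 MHz both map to 15.75 MHz.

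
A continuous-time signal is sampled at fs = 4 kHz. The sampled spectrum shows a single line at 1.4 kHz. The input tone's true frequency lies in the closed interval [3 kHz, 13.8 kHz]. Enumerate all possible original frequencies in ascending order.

5.4 kHz, 6.6 kHz, 9.4 kHz, 10.6 kHz, 13.4 kHz

Frequencies that alias to 1.4 kHz are k·fs ± 1.4 kHz for integer k ≥ 0.
k=0: 1.4 kHz.
k=1: 2.6 kHz, 5.4 kHz.
k=2: 6.6 kHz, 9.4 kHz.
k=3: 10.6 kHz, 13.4 kHz.
k=4: 14.6 kHz, 17.4 kHz.
Within [3 kHz, 13.8 kHz]: 5.4 kHz, 6.6 kHz, 9.4 kHz, 10.6 kHz, 13.4 kHz.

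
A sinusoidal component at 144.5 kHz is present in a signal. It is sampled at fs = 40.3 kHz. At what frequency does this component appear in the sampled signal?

144.5 kHz mod fs = 23.6 kHz.
23.6 kHz > fs/2 = 20.15 kHz, folds to fs − 23.6 kHz = 16.7 kHz.

16.7 kHz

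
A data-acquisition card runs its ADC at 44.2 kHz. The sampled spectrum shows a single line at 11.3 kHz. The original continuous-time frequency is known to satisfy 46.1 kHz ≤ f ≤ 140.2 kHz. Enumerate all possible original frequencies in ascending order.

Frequencies that alias to 11.3 kHz are k·fs ± 11.3 kHz for integer k ≥ 0.
k=0: 11.3 kHz.
k=1: 32.9 kHz, 55.5 kHz.
k=2: 77.1 kHz, 99.7 kHz.
k=3: 121.3 kHz, 143.9 kHz.
k=4: 165.5 kHz, 188.1 kHz.
Within [46.1 kHz, 140.2 kHz]: 55.5 kHz, 77.1 kHz, 99.7 kHz, 121.3 kHz.

55.5 kHz, 77.1 kHz, 99.7 kHz, 121.3 kHz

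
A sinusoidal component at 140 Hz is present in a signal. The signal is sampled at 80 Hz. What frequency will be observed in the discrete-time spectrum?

20 Hz

140 Hz mod fs = 60 Hz.
60 Hz > fs/2 = 40 Hz, folds to fs − 60 Hz = 20 Hz.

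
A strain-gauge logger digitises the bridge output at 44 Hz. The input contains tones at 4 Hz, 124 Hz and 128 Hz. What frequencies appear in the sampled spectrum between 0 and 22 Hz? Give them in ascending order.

fs/2 = 22 Hz.
4 Hz ≤ fs/2 = 22 Hz, passes unchanged.
124 Hz mod fs = 36 Hz.
36 Hz > fs/2 = 22 Hz, folds to fs − 36 Hz = 8 Hz.
128 Hz mod fs = 40 Hz.
40 Hz > fs/2 = 22 Hz, folds to fs − 40 Hz = 4 Hz.
Distinct values: {4 Hz, 8 Hz}.

4 Hz, 8 Hz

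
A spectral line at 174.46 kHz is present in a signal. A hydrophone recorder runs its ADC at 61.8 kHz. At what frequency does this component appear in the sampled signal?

10.94 kHz

174.46 kHz mod fs = 50.86 kHz.
50.86 kHz > fs/2 = 30.9 kHz, folds to fs − 50.86 kHz = 10.94 kHz.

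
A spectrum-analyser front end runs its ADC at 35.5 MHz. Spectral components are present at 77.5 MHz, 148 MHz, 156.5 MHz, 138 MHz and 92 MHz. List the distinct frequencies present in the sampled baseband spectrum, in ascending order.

fs/2 = 17.75 MHz.
77.5 MHz mod fs = 6.5 MHz.
6.5 MHz ≤ fs/2 = 17.75 MHz, appears at 6.5 MHz.
148 MHz mod fs = 6 MHz.
6 MHz ≤ fs/2 = 17.75 MHz, appears at 6 MHz.
156.5 MHz mod fs = 14.5 MHz.
14.5 MHz ≤ fs/2 = 17.75 MHz, appears at 14.5 MHz.
138 MHz mod fs = 31.5 MHz.
31.5 MHz > fs/2 = 17.75 MHz, folds to fs − 31.5 MHz = 4 MHz.
92 MHz mod fs = 21 MHz.
21 MHz > fs/2 = 17.75 MHz, folds to fs − 21 MHz = 14.5 MHz.
Distinct values: {4 MHz, 6 MHz, 6.5 MHz, 14.5 MHz}.

4 MHz, 6 MHz, 6.5 MHz, 14.5 MHz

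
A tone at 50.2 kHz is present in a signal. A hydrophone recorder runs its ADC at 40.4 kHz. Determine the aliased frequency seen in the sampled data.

50.2 kHz mod fs = 9.8 kHz.
9.8 kHz ≤ fs/2 = 20.2 kHz, appears at 9.8 kHz.

9.8 kHz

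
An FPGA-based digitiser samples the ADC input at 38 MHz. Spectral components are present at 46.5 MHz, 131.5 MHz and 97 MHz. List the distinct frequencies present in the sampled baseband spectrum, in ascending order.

8.5 MHz, 17 MHz, 17.5 MHz

fs/2 = 19 MHz.
46.5 MHz mod fs = 8.5 MHz.
8.5 MHz ≤ fs/2 = 19 MHz, appears at 8.5 MHz.
131.5 MHz mod fs = 17.5 MHz.
17.5 MHz ≤ fs/2 = 19 MHz, appears at 17.5 MHz.
97 MHz mod fs = 21 MHz.
21 MHz > fs/2 = 19 MHz, folds to fs − 21 MHz = 17 MHz.
Distinct values: {8.5 MHz, 17 MHz, 17.5 MHz}.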